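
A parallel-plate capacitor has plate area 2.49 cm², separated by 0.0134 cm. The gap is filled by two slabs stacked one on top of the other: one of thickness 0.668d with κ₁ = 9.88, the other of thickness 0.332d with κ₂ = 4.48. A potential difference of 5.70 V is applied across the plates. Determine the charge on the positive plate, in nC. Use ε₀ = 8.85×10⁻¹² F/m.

A = 2.49 cm² = 2.49×10⁻⁴ m².
Stacked slabs ⇒ two capacitors in series, each with the full plate area.
C₁ = κ₁ε₀A/d₁ = 9.88 × 8.85×10⁻¹² × 2.49×10⁻⁴ / 8.95×10⁻⁵ = 2.43×10⁻¹⁰ F.
C₂ = κ₂ε₀A/d₂ = 4.48 × 8.85×10⁻¹² × 2.49×10⁻⁴ / 4.45×10⁻⁵ = 2.22×10⁻¹⁰ F.
C = (1/C₁ + 1/C₂)⁻¹ = 1.16×10⁻¹⁰ F.
Q = CV = 1.16×10⁻¹⁰ × 5.70 = 6.61×10⁻¹⁰ C.

Q ≈ 0.661 nC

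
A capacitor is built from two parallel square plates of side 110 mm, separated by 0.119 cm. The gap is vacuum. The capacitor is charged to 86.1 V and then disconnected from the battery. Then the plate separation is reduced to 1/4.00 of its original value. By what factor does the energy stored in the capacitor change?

Isolated ⇒ Q is held fixed.
C₂ = 4.00 C₁ and U = Q²/(2C), so U₂/U₁ = C₁/C₂ = 0.250.

0.250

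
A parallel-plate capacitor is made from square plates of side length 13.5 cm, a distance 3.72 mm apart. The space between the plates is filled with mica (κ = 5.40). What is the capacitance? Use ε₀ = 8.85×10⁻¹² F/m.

A = (13.5 cm)² = 1.82×10⁻² m².
C = κε₀A/d = 5.40 × 8.85×10⁻¹² × 1.82×10⁻² / 3.72×10⁻³ = 2.34×10⁻¹⁰ F.

C ≈ 234 pF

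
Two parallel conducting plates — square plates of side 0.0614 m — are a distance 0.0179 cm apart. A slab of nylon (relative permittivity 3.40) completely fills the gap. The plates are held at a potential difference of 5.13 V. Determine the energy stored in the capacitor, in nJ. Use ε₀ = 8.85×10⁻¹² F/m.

A = (0.0614 m)² = 3.77×10⁻³ m².
C = κε₀A/d = 3.40 × 8.85×10⁻¹² × 3.77×10⁻³ / 1.79×10⁻⁴ = 6.34×10⁻¹⁰ F.
U = ½CV² = ½ × 6.34×10⁻¹⁰ × (5.13)² = 8.34×10⁻⁹ J.

8.34 nJ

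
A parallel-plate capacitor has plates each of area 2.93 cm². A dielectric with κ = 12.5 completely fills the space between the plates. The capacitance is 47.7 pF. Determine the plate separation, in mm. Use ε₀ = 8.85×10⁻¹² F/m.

A = 2.93 cm² = 2.93×10⁻⁴ m².
d = κε₀A/C = 12.5 × 8.85×10⁻¹² × 2.93×10⁻⁴ / 4.77×10⁻¹¹ = 6.80×10⁻⁴ m.

d ≈ 0.680 mm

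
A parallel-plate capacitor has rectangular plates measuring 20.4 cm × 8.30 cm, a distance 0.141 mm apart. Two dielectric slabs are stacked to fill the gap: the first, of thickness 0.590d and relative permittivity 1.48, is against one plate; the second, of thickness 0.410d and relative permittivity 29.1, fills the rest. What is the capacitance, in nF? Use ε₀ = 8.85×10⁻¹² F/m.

A = 20.4 × 8.30 cm² = 1.69×10⁻² m².
Stacked slabs ⇒ two capacitors in series, each with the full plate area.
C₁ = κ₁ε₀A/d₁ = 1.48 × 8.85×10⁻¹² × 1.69×10⁻² / 8.32×10⁻⁵ = 2.67×10⁻⁹ F.
C₂ = κ₂ε₀A/d₂ = 29.1 × 8.85×10⁻¹² × 1.69×10⁻² / 5.78×10⁻⁵ = 7.54×10⁻⁸ F.
C = (1/C₁ + 1/C₂)⁻¹ = 2.57×10⁻⁹ F.

C ≈ 2.57 nF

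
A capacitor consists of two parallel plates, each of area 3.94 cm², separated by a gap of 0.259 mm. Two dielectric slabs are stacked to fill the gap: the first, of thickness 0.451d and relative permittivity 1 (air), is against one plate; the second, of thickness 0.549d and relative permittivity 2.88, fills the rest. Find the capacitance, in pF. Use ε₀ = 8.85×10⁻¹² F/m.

A = 3.94 cm² = 3.94×10⁻⁴ m².
Stacked slabs ⇒ two capacitors in series, each with the full plate area.
C₁ = κ₁ε₀A/d₁ = 1.00 × 8.85×10⁻¹² × 3.94×10⁻⁴ / 1.17×10⁻⁴ = 2.99×10⁻¹¹ F.
C₂ = κ₂ε₀A/d₂ = 2.88 × 8.85×10⁻¹² × 3.94×10⁻⁴ / 1.42×10⁻⁴ = 7.06×10⁻¹¹ F.
C = (1/C₁ + 1/C₂)⁻¹ = 2.10×10⁻¹¹ F.

C ≈ 21.0 pF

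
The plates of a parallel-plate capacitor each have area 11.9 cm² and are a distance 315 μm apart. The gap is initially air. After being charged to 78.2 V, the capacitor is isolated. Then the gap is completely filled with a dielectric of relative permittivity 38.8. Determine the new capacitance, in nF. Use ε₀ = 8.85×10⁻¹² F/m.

A = 11.9 cm² = 1.19×10⁻³ m².
Initially C₁ = ε₀A/d = 8.85×10⁻¹² × 1.19×10⁻³ / 3.15×10⁻⁴ = 3.34×10⁻¹¹ F.
C = κε₀A/d scales with κ, so C₂/C₁ = κ = 38.8.
C₂ = 38.8 × 3.34×10⁻¹¹ = 1.30×10⁻⁹ F.

C ≈ 1.30 nF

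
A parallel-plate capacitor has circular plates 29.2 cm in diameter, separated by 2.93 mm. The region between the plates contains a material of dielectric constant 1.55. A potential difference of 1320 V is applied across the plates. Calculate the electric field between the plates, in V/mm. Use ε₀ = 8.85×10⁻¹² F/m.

451 V/mm

E = V/d = 1320 / 2.93×10⁻³ = 4.51×10⁵ V/m.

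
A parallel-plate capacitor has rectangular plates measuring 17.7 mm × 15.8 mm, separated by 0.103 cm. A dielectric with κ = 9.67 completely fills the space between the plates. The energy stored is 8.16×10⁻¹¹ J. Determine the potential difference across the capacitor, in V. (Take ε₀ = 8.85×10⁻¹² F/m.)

A = 17.7 × 15.8 mm² = 2.80×10⁻⁴ m².
C = κε₀A/d = 9.67 × 8.85×10⁻¹² × 2.80×10⁻⁴ / 1.03×10⁻³ = 2.32×10⁻¹¹ F.
V = √(2U/C) = √(2 × 8.16×10⁻¹¹ / 2.32×10⁻¹¹) = 2.65 V.

V ≈ 2.65 V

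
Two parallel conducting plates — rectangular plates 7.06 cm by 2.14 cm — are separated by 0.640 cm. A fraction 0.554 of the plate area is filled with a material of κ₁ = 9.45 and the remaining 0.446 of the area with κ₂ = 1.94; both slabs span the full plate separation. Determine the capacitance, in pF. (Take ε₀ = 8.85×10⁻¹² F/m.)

12.7 pF

A = 7.06 × 2.14 cm² = 1.51×10⁻³ m².
Side-by-side slabs ⇒ two capacitors in parallel, each spanning the full gap.
C₁ = κ₁ε₀A₁/d = 9.45 × 8.85×10⁻¹² × 8.37×10⁻⁴ / 6.40×10⁻³ = 1.09×10⁻¹¹ F.
C₂ = κ₂ε₀A₂/d = 1.94 × 8.85×10⁻¹² × 6.74×10⁻⁴ / 6.40×10⁻³ = 1.81×10⁻¹² F.
C = C₁ + C₂ = 1.27×10⁻¹¹ F.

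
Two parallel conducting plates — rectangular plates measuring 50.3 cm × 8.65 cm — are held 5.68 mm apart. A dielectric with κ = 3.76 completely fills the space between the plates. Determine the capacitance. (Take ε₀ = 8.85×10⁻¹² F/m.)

A = 50.3 × 8.65 cm² = 4.35×10⁻² m².
C = κε₀A/d = 3.76 × 8.85×10⁻¹² × 4.35×10⁻² / 5.68×10⁻³ = 2.55×10⁻¹⁰ F.

255 pF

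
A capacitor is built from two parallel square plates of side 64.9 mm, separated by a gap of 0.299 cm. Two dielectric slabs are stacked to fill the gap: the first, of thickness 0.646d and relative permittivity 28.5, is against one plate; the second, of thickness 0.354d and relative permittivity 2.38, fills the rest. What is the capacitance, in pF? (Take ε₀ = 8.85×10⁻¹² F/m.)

C ≈ 72.7 pF

A = (64.9 mm)² = 4.21×10⁻³ m².
Stacked slabs ⇒ two capacitors in series, each with the full plate area.
C₁ = κ₁ε₀A/d₁ = 28.5 × 8.85×10⁻¹² × 4.21×10⁻³ / 1.93×10⁻³ = 5.50×10⁻¹⁰ F.
C₂ = κ₂ε₀A/d₂ = 2.38 × 8.85×10⁻¹² × 4.21×10⁻³ / 1.06×10⁻³ = 8.38×10⁻¹¹ F.
C = (1/C₁ + 1/C₂)⁻¹ = 7.27×10⁻¹¹ F.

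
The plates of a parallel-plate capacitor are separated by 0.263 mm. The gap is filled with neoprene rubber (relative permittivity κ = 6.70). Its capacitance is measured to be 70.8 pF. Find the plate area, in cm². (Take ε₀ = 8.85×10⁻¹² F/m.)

A ≈ 3.14 cm²

A = Cd/(κε₀) = 7.08×10⁻¹¹ × 2.63×10⁻⁴ / (6.70 × 8.85×10⁻¹²) = 3.14×10⁻⁴ m².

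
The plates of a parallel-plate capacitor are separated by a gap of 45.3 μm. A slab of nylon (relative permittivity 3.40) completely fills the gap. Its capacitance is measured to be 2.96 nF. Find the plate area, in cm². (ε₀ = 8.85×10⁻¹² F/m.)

A ≈ 44.6 cm²

A = Cd/(κε₀) = 2.96×10⁻⁹ × 4.53×10⁻⁵ / (3.40 × 8.85×10⁻¹²) = 4.46×10⁻³ m².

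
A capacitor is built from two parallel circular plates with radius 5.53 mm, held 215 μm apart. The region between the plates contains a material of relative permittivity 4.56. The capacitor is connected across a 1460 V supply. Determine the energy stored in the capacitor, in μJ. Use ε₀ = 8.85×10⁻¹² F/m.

19.2 μJ

A = π(5.53 mm)² = 9.61×10⁻⁵ m².
C = κε₀A/d = 4.56 × 8.85×10⁻¹² × 9.61×10⁻⁵ / 2.15×10⁻⁴ = 1.80×10⁻¹¹ F.
U = ½CV² = ½ × 1.80×10⁻¹¹ × (1460)² = 1.92×10⁻⁵ J.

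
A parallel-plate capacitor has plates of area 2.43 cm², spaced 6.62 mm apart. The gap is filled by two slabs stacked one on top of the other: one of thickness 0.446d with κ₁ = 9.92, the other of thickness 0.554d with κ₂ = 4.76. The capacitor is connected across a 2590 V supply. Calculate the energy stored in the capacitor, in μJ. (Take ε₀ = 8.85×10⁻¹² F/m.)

U ≈ 6.75 μJ

A = 2.43 cm² = 2.43×10⁻⁴ m².
Stacked slabs ⇒ two capacitors in series, each with the full plate area.
C₁ = κ₁ε₀A/d₁ = 9.92 × 8.85×10⁻¹² × 2.43×10⁻⁴ / 2.95×10⁻³ = 7.23×10⁻¹² F.
C₂ = κ₂ε₀A/d₂ = 4.76 × 8.85×10⁻¹² × 2.43×10⁻⁴ / 3.67×10⁻³ = 2.79×10⁻¹² F.
C = (1/C₁ + 1/C₂)⁻¹ = 2.01×10⁻¹² F.
U = ½CV² = ½ × 2.01×10⁻¹² × (2590)² = 6.75×10⁻⁶ J.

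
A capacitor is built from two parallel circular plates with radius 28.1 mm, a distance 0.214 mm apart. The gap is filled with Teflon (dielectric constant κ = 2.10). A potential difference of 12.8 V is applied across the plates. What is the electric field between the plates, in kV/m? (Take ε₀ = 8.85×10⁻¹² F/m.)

E ≈ 59.8 kV/m

E = V/d = 12.8 / 2.14×10⁻⁴ = 5.98×10⁴ V/m.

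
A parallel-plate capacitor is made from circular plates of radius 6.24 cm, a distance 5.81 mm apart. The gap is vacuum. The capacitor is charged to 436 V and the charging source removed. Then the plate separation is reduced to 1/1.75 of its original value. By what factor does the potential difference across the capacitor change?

V₂/V₁ ≈ 0.571

Isolated ⇒ Q is held fixed.
C₂ = 1.75 C₁ and V = Q/C, so V₂/V₁ = C₁/C₂ = 0.571.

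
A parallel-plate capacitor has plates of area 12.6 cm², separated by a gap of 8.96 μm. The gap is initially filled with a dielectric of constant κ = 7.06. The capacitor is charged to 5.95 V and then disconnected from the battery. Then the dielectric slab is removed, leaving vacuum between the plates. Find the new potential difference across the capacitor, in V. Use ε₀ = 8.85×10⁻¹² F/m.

42.0 V

A = 12.6 cm² = 1.26×10⁻³ m².
Initially C₁ = κε₀A/d = 7.06 × 8.85×10⁻¹² × 1.26×10⁻³ / 8.96×10⁻⁶ = 8.79×10⁻⁹ F.
V₁ = 5.95 V.
Isolated ⇒ Q is held fixed. C₂ = 0.142 C₁ and V = Q/C, so V₂/V₁ = C₁/C₂ = 7.06.
V₂ = 7.06 × 5.95 = 42.0 V.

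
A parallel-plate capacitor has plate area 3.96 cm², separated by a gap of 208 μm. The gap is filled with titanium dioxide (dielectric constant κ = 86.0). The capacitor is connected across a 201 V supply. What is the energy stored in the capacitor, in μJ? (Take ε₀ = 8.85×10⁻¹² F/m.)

29.3 μJ

A = 3.96 cm² = 3.96×10⁻⁴ m².
C = κε₀A/d = 86.0 × 8.85×10⁻¹² × 3.96×10⁻⁴ / 2.08×10⁻⁴ = 1.45×10⁻⁹ F.
U = ½CV² = ½ × 1.45×10⁻⁹ × (201)² = 2.93×10⁻⁵ J.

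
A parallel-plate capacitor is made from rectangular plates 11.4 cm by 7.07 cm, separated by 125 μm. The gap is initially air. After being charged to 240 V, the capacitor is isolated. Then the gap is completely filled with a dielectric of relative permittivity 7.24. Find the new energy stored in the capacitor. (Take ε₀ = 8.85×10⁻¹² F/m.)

A = 11.4 × 7.07 cm² = 8.06×10⁻³ m².
Initially C₁ = ε₀A/d = 8.85×10⁻¹² × 8.06×10⁻³ / 1.25×10⁻⁴ = 5.71×10⁻¹⁰ F.
U₁ = 1.64×10⁻⁵ J.
Isolated ⇒ Q is held fixed. C₂ = 7.24 C₁ and U = Q²/(2C), so U₂/U₁ = C₁/C₂ = 0.138.
U₂ = 0.138 × 1.64×10⁻⁵ = 2.27×10⁻⁶ J.

2.27 μJ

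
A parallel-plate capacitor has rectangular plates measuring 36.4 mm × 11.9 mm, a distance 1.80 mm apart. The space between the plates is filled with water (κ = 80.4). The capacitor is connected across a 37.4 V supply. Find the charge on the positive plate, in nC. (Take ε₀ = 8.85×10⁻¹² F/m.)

A = 36.4 × 11.9 mm² = 4.33×10⁻⁴ m².
C = κε₀A/d = 80.4 × 8.85×10⁻¹² × 4.33×10⁻⁴ / 1.80×10⁻³ = 1.71×10⁻¹⁰ F.
Q = CV = 1.71×10⁻¹⁰ × 37.4 = 6.40×10⁻⁹ C.

6.40 nC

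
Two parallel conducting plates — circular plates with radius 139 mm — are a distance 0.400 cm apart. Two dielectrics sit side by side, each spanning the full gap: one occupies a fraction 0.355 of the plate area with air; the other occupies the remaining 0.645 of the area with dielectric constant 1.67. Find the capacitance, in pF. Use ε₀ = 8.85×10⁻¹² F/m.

A = π(139 mm)² = 6.07×10⁻² m².
Side-by-side slabs ⇒ two capacitors in parallel, each spanning the full gap.
C₁ = κ₁ε₀A₁/d = 1.00 × 8.85×10⁻¹² × 2.15×10⁻² / 4.00×10⁻³ = 4.77×10⁻¹¹ F.
C₂ = κ₂ε₀A₂/d = 1.67 × 8.85×10⁻¹² × 3.92×10⁻² / 4.00×10⁻³ = 1.45×10⁻¹⁰ F.
C = C₁ + C₂ = 1.92×10⁻¹⁰ F.

C ≈ 192 pF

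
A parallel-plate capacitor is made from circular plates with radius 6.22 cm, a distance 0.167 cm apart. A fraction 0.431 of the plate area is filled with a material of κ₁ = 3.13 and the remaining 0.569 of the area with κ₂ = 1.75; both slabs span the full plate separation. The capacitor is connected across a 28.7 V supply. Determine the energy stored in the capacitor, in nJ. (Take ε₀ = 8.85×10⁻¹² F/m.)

62.2 nJ

A = π(6.22 cm)² = 1.22×10⁻² m².
Side-by-side slabs ⇒ two capacitors in parallel, each spanning the full gap.
C₁ = κ₁ε₀A₁/d = 3.13 × 8.85×10⁻¹² × 5.24×10⁻³ / 1.67×10⁻³ = 8.69×10⁻¹¹ F.
C₂ = κ₂ε₀A₂/d = 1.75 × 8.85×10⁻¹² × 6.92×10⁻³ / 1.67×10⁻³ = 6.41×10⁻¹¹ F.
C = C₁ + C₂ = 1.51×10⁻¹⁰ F.
U = ½CV² = ½ × 1.51×10⁻¹⁰ × (28.7)² = 6.22×10⁻⁸ J.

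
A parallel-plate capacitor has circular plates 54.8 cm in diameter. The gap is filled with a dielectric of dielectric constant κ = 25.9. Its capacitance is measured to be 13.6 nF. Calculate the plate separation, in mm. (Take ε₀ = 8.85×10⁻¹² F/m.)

A = π(54.8/2 cm)² = 0.236 m².
d = κε₀A/C = 25.9 × 8.85×10⁻¹² × 0.236 / 1.36×10⁻⁸ = 3.98×10⁻³ m.

d ≈ 3.98 mm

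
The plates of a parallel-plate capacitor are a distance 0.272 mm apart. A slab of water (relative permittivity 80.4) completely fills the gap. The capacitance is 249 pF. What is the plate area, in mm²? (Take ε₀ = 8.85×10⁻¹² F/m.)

A ≈ 95.2 mm²

A = Cd/(κε₀) = 2.49×10⁻¹⁰ × 2.72×10⁻⁴ / (80.4 × 8.85×10⁻¹²) = 9.52×10⁻⁵ m².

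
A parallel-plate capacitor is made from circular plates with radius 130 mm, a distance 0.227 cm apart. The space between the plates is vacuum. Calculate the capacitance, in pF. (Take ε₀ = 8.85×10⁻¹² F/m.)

A = π(130 mm)² = 5.31×10⁻² m².
C = ε₀A/d = 8.85×10⁻¹² × 5.31×10⁻² / 2.27×10⁻³ = 2.07×10⁻¹⁰ F.

C ≈ 207 pF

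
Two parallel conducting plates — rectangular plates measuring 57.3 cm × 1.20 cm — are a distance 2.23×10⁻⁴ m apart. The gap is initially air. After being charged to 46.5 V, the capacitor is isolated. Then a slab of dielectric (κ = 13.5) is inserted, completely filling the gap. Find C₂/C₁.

C = κε₀A/d scales with κ, so C₂/C₁ = κ = 13.5.

13.5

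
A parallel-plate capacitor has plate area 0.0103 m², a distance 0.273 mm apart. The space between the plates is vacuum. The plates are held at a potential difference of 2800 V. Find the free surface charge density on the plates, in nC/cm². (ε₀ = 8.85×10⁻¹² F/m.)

9.08 nC/cm²

C = ε₀A/d = 8.85×10⁻¹² × 1.03×10⁻² / 2.73×10⁻⁴ = 3.34×10⁻¹⁰ F.
σ = Q/A = CV/A = 3.34×10⁻¹⁰ × 2800 / 1.03×10⁻² = 9.08×10⁻⁵ C/m².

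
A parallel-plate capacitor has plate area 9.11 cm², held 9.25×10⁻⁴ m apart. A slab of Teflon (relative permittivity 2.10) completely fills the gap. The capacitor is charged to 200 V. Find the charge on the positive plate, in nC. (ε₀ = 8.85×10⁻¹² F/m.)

A = 9.11 cm² = 9.11×10⁻⁴ m².
C = κε₀A/d = 2.10 × 8.85×10⁻¹² × 9.11×10⁻⁴ / 9.25×10⁻⁴ = 1.83×10⁻¹¹ F.
Q = CV = 1.83×10⁻¹¹ × 200 = 3.66×10⁻⁹ C.

3.66 nC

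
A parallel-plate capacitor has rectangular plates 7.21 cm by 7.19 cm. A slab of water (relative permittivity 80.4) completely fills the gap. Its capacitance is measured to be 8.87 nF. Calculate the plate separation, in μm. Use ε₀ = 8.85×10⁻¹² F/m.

A = 7.21 × 7.19 cm² = 5.18×10⁻³ m².
d = κε₀A/C = 80.4 × 8.85×10⁻¹² × 5.18×10⁻³ / 8.87×10⁻⁹ = 4.16×10⁻⁴ m.

d ≈ 416 μm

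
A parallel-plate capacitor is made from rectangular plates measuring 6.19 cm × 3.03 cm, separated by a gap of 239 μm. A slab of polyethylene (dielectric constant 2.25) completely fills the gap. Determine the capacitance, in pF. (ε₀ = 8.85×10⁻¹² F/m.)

A = 6.19 × 3.03 cm² = 1.88×10⁻³ m².
C = κε₀A/d = 2.25 × 8.85×10⁻¹² × 1.88×10⁻³ / 2.39×10⁻⁴ = 1.56×10⁻¹⁰ F.

C ≈ 156 pF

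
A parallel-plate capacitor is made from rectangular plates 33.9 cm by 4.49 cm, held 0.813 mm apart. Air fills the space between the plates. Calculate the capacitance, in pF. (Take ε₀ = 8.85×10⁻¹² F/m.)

A = 33.9 × 4.49 cm² = 1.52×10⁻² m².
C = ε₀A/d = 8.85×10⁻¹² × 1.52×10⁻² / 8.13×10⁻⁴ = 1.66×10⁻¹⁰ F.

C ≈ 166 pF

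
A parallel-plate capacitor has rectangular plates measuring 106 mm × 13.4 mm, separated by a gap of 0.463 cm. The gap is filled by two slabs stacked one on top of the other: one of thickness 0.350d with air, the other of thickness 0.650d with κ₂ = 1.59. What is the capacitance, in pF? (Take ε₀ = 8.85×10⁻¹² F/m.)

A = 106 × 13.4 mm² = 1.42×10⁻³ m².
Stacked slabs ⇒ two capacitors in series, each with the full plate area.
C₁ = κ₁ε₀A/d₁ = 1.00 × 8.85×10⁻¹² × 1.42×10⁻³ / 1.62×10⁻³ = 7.76×10⁻¹² F.
C₂ = κ₂ε₀A/d₂ = 1.59 × 8.85×10⁻¹² × 1.42×10⁻³ / 3.01×10⁻³ = 6.64×10⁻¹² F.
C = (1/C₁ + 1/C₂)⁻¹ = 3.58×10⁻¹² F.

C ≈ 3.58 pF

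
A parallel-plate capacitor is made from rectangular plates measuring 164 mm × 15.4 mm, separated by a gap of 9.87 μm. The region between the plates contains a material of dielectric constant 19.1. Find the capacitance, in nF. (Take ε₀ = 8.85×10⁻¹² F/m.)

A = 164 × 15.4 mm² = 2.53×10⁻³ m².
C = κε₀A/d = 19.1 × 8.85×10⁻¹² × 2.53×10⁻³ / 9.87×10⁻⁶ = 4.33×10⁻⁸ F.

C ≈ 43.3 nF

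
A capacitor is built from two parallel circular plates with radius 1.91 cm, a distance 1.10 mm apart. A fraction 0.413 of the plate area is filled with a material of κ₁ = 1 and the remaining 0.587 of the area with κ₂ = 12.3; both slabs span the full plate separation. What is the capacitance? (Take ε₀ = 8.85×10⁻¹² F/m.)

A = π(1.91 cm)² = 1.15×10⁻³ m².
Side-by-side slabs ⇒ two capacitors in parallel, each spanning the full gap.
C₁ = κ₁ε₀A₁/d = 1.00 × 8.85×10⁻¹² × 4.73×10⁻⁴ / 1.10×10⁻³ = 3.81×10⁻¹² F.
C₂ = κ₂ε₀A₂/d = 12.3 × 8.85×10⁻¹² × 6.73×10⁻⁴ / 1.10×10⁻³ = 6.66×10⁻¹¹ F.
C = C₁ + C₂ = 7.04×10⁻¹¹ F.

70.4 pF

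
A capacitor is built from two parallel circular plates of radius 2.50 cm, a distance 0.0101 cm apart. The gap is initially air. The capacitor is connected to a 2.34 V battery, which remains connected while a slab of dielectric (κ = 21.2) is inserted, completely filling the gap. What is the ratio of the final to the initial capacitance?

21.2

C = κε₀A/d scales with κ, so C₂/C₁ = κ = 21.2.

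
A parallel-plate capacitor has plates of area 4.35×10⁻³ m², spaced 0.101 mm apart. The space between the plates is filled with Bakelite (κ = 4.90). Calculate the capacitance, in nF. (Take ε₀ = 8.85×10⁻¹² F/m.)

C = κε₀A/d = 4.90 × 8.85×10⁻¹² × 4.35×10⁻³ / 1.01×10⁻⁴ = 1.87×10⁻⁹ F.

C ≈ 1.87 nF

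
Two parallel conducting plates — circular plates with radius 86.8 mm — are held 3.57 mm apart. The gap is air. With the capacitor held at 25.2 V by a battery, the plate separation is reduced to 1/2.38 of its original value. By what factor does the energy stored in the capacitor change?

U₂/U₁ ≈ 2.38

Battery connected ⇒ V is held fixed.
C₂ = 2.38 C₁ and U = ½CV², so U₂/U₁ = C₂/C₁ = 2.38.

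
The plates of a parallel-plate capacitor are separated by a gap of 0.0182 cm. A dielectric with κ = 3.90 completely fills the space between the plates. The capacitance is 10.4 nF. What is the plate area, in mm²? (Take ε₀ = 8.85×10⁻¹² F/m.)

A = Cd/(κε₀) = 1.04×10⁻⁸ × 1.82×10⁻⁴ / (3.90 × 8.85×10⁻¹²) = 5.48×10⁻² m².

5.48×10⁴ mm²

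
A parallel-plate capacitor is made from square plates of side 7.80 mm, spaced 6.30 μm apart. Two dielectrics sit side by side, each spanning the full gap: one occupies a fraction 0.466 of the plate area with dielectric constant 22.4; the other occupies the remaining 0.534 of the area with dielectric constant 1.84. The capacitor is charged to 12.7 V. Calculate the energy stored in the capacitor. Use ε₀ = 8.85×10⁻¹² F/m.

A = (7.80 mm)² = 6.08×10⁻⁵ m².
Side-by-side slabs ⇒ two capacitors in parallel, each spanning the full gap.
C₁ = κ₁ε₀A₁/d = 22.4 × 8.85×10⁻¹² × 2.84×10⁻⁵ / 6.30×10⁻⁶ = 8.92×10⁻¹⁰ F.
C₂ = κ₂ε₀A₂/d = 1.84 × 8.85×10⁻¹² × 3.25×10⁻⁵ / 6.30×10⁻⁶ = 8.40×10⁻¹¹ F.
C = C₁ + C₂ = 9.76×10⁻¹⁰ F.
U = ½CV² = ½ × 9.76×10⁻¹⁰ × (12.7)² = 7.87×10⁻⁸ J.

U ≈ 78.7 nJ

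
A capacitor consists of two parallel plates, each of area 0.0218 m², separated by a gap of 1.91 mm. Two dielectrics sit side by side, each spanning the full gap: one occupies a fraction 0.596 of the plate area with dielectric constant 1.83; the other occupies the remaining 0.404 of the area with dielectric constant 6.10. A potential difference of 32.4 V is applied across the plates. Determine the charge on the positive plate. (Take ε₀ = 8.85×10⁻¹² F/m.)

11.6 nC

Side-by-side slabs ⇒ two capacitors in parallel, each spanning the full gap.
C₁ = κ₁ε₀A₁/d = 1.83 × 8.85×10⁻¹² × 1.30×10⁻² / 1.91×10⁻³ = 1.10×10⁻¹⁰ F.
C₂ = κ₂ε₀A₂/d = 6.10 × 8.85×10⁻¹² × 8.81×10⁻³ / 1.91×10⁻³ = 2.49×10⁻¹⁰ F.
C = C₁ + C₂ = 3.59×10⁻¹⁰ F.
Q = CV = 3.59×10⁻¹⁰ × 32.4 = 1.16×10⁻⁸ C.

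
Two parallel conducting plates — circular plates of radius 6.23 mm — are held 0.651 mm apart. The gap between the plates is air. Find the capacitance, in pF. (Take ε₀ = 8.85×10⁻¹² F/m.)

A = π(6.23 mm)² = 1.22×10⁻⁴ m².
C = ε₀A/d = 8.85×10⁻¹² × 1.22×10⁻⁴ / 6.51×10⁻⁴ = 1.66×10⁻¹² F.

C ≈ 1.66 pF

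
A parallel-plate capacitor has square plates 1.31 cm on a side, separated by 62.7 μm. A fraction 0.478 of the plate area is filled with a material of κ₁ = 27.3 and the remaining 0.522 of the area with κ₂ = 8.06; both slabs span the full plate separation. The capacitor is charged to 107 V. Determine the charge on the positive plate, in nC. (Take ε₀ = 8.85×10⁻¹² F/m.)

A = (1.31 cm)² = 1.72×10⁻⁴ m².
Side-by-side slabs ⇒ two capacitors in parallel, each spanning the full gap.
C₁ = κ₁ε₀A₁/d = 27.3 × 8.85×10⁻¹² × 8.20×10⁻⁵ / 6.27×10⁻⁵ = 3.16×10⁻¹⁰ F.
C₂ = κ₂ε₀A₂/d = 8.06 × 8.85×10⁻¹² × 8.96×10⁻⁵ / 6.27×10⁻⁵ = 1.02×10⁻¹⁰ F.
C = C₁ + C₂ = 4.18×10⁻¹⁰ F.
Q = CV = 4.18×10⁻¹⁰ × 107 = 4.47×10⁻⁸ C.

Q ≈ 44.7 nC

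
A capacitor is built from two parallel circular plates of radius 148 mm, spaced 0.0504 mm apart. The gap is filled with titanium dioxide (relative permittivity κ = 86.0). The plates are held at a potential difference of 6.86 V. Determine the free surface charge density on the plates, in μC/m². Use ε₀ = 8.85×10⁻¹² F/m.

A = π(148 mm)² = 6.88×10⁻² m².
C = κε₀A/d = 86.0 × 8.85×10⁻¹² × 6.88×10⁻² / 5.04×10⁻⁵ = 1.04×10⁻⁶ F.
σ = Q/A = CV/A = 1.04×10⁻⁶ × 6.86 / 6.88×10⁻² = 1.04×10⁻⁴ C/m².

σ ≈ 104 μC/m²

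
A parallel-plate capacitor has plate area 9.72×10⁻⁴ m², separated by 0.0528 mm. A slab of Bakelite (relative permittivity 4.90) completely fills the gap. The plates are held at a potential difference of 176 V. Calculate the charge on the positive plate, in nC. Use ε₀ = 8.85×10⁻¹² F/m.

C = κε₀A/d = 4.90 × 8.85×10⁻¹² × 9.72×10⁻⁴ / 5.28×10⁻⁵ = 7.98×10⁻¹⁰ F.
Q = CV = 7.98×10⁻¹⁰ × 176 = 1.41×10⁻⁷ C.

Q ≈ 141 nC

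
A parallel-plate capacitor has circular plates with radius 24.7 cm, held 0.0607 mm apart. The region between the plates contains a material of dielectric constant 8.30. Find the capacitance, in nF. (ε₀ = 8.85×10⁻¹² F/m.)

C ≈ 232 nF

A = π(24.7 cm)² = 0.192 m².
C = κε₀A/d = 8.30 × 8.85×10⁻¹² × 0.192 / 6.07×10⁻⁵ = 2.32×10⁻⁷ F.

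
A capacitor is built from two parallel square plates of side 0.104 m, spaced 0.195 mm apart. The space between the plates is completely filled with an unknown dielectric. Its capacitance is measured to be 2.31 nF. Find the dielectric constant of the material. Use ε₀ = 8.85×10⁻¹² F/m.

A = (0.104 m)² = 1.08×10⁻² m².
κ = Cd/(ε₀A) = 2.31×10⁻⁹ × 1.95×10⁻⁴ / (8.85×10⁻¹² × 1.08×10⁻²) = 4.71.

4.71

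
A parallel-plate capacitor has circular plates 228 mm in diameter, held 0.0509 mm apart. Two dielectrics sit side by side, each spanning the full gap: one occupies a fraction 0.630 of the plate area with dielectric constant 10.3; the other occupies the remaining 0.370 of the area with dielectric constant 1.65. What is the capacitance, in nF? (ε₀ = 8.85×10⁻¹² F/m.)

50.4 nF

A = π(228/2 mm)² = 4.08×10⁻² m².
Side-by-side slabs ⇒ two capacitors in parallel, each spanning the full gap.
C₁ = κ₁ε₀A₁/d = 10.3 × 8.85×10⁻¹² × 2.57×10⁻² / 5.09×10⁻⁵ = 4.61×10⁻⁸ F.
C₂ = κ₂ε₀A₂/d = 1.65 × 8.85×10⁻¹² × 1.51×10⁻² / 5.09×10⁻⁵ = 4.33×10⁻⁹ F.
C = C₁ + C₂ = 5.04×10⁻⁸ F.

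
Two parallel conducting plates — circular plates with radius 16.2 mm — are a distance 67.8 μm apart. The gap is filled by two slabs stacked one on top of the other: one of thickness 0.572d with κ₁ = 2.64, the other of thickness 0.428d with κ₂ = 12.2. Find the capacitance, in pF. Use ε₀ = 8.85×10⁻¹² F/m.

A = π(16.2 mm)² = 8.24×10⁻⁴ m².
Stacked slabs ⇒ two capacitors in series, each with the full plate area.
C₁ = κ₁ε₀A/d₁ = 2.64 × 8.85×10⁻¹² × 8.24×10⁻⁴ / 3.88×10⁻⁵ = 4.97×10⁻¹⁰ F.
C₂ = κ₂ε₀A/d₂ = 12.2 × 8.85×10⁻¹² × 8.24×10⁻⁴ / 2.90×10⁻⁵ = 3.07×10⁻⁹ F.
C = (1/C₁ + 1/C₂)⁻¹ = 4.27×10⁻¹⁰ F.

C ≈ 427 pF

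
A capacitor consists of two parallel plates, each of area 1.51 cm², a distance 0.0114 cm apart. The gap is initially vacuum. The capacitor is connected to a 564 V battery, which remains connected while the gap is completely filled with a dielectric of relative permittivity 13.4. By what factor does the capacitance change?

C₂/C₁ ≈ 13.4

C = κε₀A/d scales with κ, so C₂/C₁ = κ = 13.4.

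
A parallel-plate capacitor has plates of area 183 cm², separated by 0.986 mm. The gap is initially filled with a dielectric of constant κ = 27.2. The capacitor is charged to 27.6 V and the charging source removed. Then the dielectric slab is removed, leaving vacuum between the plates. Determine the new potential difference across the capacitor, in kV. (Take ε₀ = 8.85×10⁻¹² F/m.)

V ≈ 0.751 kV

A = 183 cm² = 1.83×10⁻² m².
Initially C₁ = κε₀A/d = 27.2 × 8.85×10⁻¹² × 1.83×10⁻² / 9.86×10⁻⁴ = 4.47×10⁻⁹ F.
V₁ = 27.6 V.
Isolated ⇒ Q is held fixed. C₂ = 0.0368 C₁ and V = Q/C, so V₂/V₁ = C₁/C₂ = 27.2.
V₂ = 27.2 × 27.6 = 7.51×10² V.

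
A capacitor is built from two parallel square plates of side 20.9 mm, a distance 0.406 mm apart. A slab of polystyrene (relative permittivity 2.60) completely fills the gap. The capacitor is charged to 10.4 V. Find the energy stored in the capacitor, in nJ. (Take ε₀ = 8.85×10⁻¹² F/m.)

U ≈ 1.34 nJ

A = (20.9 mm)² = 4.37×10⁻⁴ m².
C = κε₀A/d = 2.60 × 8.85×10⁻¹² × 4.37×10⁻⁴ / 4.06×10⁻⁴ = 2.48×10⁻¹¹ F.
U = ½CV² = ½ × 2.48×10⁻¹¹ × (10.4)² = 1.34×10⁻⁹ J.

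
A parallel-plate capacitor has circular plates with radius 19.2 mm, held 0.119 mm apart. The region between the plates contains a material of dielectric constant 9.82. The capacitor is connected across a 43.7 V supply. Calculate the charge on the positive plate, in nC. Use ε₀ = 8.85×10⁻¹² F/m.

A = π(19.2 mm)² = 1.16×10⁻³ m².
C = κε₀A/d = 9.82 × 8.85×10⁻¹² × 1.16×10⁻³ / 1.19×10⁻⁴ = 8.46×10⁻¹⁰ F.
Q = CV = 8.46×10⁻¹⁰ × 43.7 = 3.70×10⁻⁸ C.

Q ≈ 37.0 nC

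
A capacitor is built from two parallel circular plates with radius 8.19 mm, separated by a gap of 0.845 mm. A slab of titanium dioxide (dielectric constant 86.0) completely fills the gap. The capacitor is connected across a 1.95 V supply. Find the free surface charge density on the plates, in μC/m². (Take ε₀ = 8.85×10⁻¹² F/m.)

σ ≈ 1.76 μC/m²

A = π(8.19 mm)² = 2.11×10⁻⁴ m².
C = κε₀A/d = 86.0 × 8.85×10⁻¹² × 2.11×10⁻⁴ / 8.45×10⁻⁴ = 1.90×10⁻¹⁰ F.
σ = Q/A = CV/A = 1.90×10⁻¹⁰ × 1.95 / 2.11×10⁻⁴ = 1.76×10⁻⁶ C/m².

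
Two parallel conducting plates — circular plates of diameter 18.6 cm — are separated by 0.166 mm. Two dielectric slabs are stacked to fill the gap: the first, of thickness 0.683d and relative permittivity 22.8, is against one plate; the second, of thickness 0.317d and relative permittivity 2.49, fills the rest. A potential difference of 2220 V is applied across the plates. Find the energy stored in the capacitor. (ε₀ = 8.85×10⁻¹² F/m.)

A = π(18.6/2 cm)² = 2.72×10⁻² m².
Stacked slabs ⇒ two capacitors in series, each with the full plate area.
C₁ = κ₁ε₀A/d₁ = 22.8 × 8.85×10⁻¹² × 2.72×10⁻² / 1.13×10⁻⁴ = 4.84×10⁻⁸ F.
C₂ = κ₂ε₀A/d₂ = 2.49 × 8.85×10⁻¹² × 2.72×10⁻² / 5.26×10⁻⁵ = 1.14×10⁻⁸ F.
C = (1/C₁ + 1/C₂)⁻¹ = 9.21×10⁻⁹ F.
U = ½CV² = ½ × 9.21×10⁻⁹ × (2220)² = 2.27×10⁻² J.

U ≈ 22.7 mJ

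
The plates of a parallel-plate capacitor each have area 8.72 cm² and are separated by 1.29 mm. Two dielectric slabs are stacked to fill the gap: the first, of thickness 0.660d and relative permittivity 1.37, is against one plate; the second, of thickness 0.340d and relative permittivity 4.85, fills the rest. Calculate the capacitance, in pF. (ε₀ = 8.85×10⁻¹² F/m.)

C ≈ 10.8 pF

A = 8.72 cm² = 8.72×10⁻⁴ m².
Stacked slabs ⇒ two capacitors in series, each with the full plate area.
C₁ = κ₁ε₀A/d₁ = 1.37 × 8.85×10⁻¹² × 8.72×10⁻⁴ / 8.51×10⁻⁴ = 1.24×10⁻¹¹ F.
C₂ = κ₂ε₀A/d₂ = 4.85 × 8.85×10⁻¹² × 8.72×10⁻⁴ / 4.39×10⁻⁴ = 8.53×10⁻¹¹ F.
C = (1/C₁ + 1/C₂)⁻¹ = 1.08×10⁻¹¹ F.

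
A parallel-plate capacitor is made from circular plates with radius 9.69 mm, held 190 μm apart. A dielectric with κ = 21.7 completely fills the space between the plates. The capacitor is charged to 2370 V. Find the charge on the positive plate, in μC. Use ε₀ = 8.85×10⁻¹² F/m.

A = π(9.69 mm)² = 2.95×10⁻⁴ m².
C = κε₀A/d = 21.7 × 8.85×10⁻¹² × 2.95×10⁻⁴ / 1.90×10⁻⁴ = 2.98×10⁻¹⁰ F.
Q = CV = 2.98×10⁻¹⁰ × 2370 = 7.07×10⁻⁷ C.

Q ≈ 0.707 μC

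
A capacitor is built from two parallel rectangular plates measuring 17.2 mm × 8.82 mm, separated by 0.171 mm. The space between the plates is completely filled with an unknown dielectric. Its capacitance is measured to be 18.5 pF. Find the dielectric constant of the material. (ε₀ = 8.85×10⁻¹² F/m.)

2.36

A = 17.2 × 8.82 mm² = 1.52×10⁻⁴ m².
κ = Cd/(ε₀A) = 1.85×10⁻¹¹ × 1.71×10⁻⁴ / (8.85×10⁻¹² × 1.52×10⁻⁴) = 2.36.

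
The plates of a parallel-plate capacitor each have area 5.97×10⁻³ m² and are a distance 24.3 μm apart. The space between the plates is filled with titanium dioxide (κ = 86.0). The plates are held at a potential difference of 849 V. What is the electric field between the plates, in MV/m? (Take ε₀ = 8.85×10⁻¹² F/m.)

E = V/d = 849 / 2.43×10⁻⁵ = 3.49×10⁷ V/m.

E ≈ 34.9 MV/m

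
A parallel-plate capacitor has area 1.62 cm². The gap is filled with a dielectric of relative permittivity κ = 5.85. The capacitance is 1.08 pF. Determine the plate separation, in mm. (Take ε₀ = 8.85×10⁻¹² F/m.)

7.77 mm

A = 1.62 cm² = 1.62×10⁻⁴ m².
d = κε₀A/C = 5.85 × 8.85×10⁻¹² × 1.62×10⁻⁴ / 1.08×10⁻¹² = 7.77×10⁻³ m.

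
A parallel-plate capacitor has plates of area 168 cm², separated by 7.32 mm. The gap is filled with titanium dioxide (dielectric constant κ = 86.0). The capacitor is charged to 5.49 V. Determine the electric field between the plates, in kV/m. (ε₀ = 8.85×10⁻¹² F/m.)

E ≈ 0.750 kV/m

E = V/d = 5.49 / 7.32×10⁻³ = 7.50×10² V/m.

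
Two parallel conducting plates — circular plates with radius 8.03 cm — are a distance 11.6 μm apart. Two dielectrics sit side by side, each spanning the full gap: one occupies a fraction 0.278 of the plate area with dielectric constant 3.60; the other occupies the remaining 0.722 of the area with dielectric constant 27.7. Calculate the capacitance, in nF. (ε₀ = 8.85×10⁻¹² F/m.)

325 nF

A = π(8.03 cm)² = 2.03×10⁻² m².
Side-by-side slabs ⇒ two capacitors in parallel, each spanning the full gap.
C₁ = κ₁ε₀A₁/d = 3.60 × 8.85×10⁻¹² × 5.63×10⁻³ / 1.16×10⁻⁵ = 1.55×10⁻⁸ F.
C₂ = κ₂ε₀A₂/d = 27.7 × 8.85×10⁻¹² × 1.46×10⁻² / 1.16×10⁻⁵ = 3.09×10⁻⁷ F.
C = C₁ + C₂ = 3.25×10⁻⁷ F.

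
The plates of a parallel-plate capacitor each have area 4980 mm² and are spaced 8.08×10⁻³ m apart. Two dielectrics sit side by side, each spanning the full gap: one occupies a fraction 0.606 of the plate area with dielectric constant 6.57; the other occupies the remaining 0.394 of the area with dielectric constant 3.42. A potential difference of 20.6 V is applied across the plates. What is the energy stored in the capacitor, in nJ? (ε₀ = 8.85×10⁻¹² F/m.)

A = 4980 mm² = 4.98×10⁻³ m².
Side-by-side slabs ⇒ two capacitors in parallel, each spanning the full gap.
C₁ = κ₁ε₀A₁/d = 6.57 × 8.85×10⁻¹² × 3.02×10⁻³ / 8.08×10⁻³ = 2.17×10⁻¹¹ F.
C₂ = κ₂ε₀A₂/d = 3.42 × 8.85×10⁻¹² × 1.96×10⁻³ / 8.08×10⁻³ = 7.35×10⁻¹² F.
C = C₁ + C₂ = 2.91×10⁻¹¹ F.
U = ½CV² = ½ × 2.91×10⁻¹¹ × (20.6)² = 6.17×10⁻⁹ J.

6.17 nJ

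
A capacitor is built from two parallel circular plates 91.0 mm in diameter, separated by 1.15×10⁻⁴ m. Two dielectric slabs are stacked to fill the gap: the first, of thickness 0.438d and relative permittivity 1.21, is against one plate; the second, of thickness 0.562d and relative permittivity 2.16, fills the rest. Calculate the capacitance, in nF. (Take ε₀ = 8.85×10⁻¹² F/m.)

0.804 nF

A = π(91.0/2 mm)² = 6.50×10⁻³ m².
Stacked slabs ⇒ two capacitors in series, each with the full plate area.
C₁ = κ₁ε₀A/d₁ = 1.21 × 8.85×10⁻¹² × 6.50×10⁻³ / 5.04×10⁻⁵ = 1.38×10⁻⁹ F.
C₂ = κ₂ε₀A/d₂ = 2.16 × 8.85×10⁻¹² × 6.50×10⁻³ / 6.46×10⁻⁵ = 1.92×10⁻⁹ F.
C = (1/C₁ + 1/C₂)⁻¹ = 8.04×10⁻¹⁰ F.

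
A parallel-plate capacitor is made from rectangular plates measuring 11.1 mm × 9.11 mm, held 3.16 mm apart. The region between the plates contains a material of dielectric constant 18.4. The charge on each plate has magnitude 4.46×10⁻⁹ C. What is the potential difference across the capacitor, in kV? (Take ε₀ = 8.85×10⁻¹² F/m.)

A = 11.1 × 9.11 mm² = 1.01×10⁻⁴ m².
C = κε₀A/d = 18.4 × 8.85×10⁻¹² × 1.01×10⁻⁴ / 3.16×10⁻³ = 5.21×10⁻¹² F.
V = Q/C = 4.46×10⁻⁹ / 5.21×10⁻¹² = 8.56×10² V.

V ≈ 0.856 kV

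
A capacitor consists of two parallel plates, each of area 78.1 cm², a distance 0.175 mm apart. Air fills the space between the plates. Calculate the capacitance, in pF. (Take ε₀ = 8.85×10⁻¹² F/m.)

A = 78.1 cm² = 7.81×10⁻³ m².
C = ε₀A/d = 8.85×10⁻¹² × 7.81×10⁻³ / 1.75×10⁻⁴ = 3.95×10⁻¹⁰ F.

C ≈ 395 pF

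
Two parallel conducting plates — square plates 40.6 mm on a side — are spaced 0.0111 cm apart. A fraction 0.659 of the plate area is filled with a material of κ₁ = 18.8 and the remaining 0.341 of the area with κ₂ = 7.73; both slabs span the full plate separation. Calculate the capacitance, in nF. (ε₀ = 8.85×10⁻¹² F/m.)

A = (40.6 mm)² = 1.65×10⁻³ m².
Side-by-side slabs ⇒ two capacitors in parallel, each spanning the full gap.
C₁ = κ₁ε₀A₁/d = 18.8 × 8.85×10⁻¹² × 1.09×10⁻³ / 1.11×10⁻⁴ = 1.63×10⁻⁹ F.
C₂ = κ₂ε₀A₂/d = 7.73 × 8.85×10⁻¹² × 5.62×10⁻⁴ / 1.11×10⁻⁴ = 3.46×10⁻¹⁰ F.
C = C₁ + C₂ = 1.97×10⁻⁹ F.

1.97 nF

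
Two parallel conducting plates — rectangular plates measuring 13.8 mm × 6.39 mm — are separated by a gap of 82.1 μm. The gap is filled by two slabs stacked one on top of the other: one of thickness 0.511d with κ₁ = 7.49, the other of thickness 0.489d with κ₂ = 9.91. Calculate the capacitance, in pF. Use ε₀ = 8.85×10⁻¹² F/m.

C ≈ 80.9 pF

A = 13.8 × 6.39 mm² = 8.82×10⁻⁵ m².
Stacked slabs ⇒ two capacitors in series, each with the full plate area.
C₁ = κ₁ε₀A/d₁ = 7.49 × 8.85×10⁻¹² × 8.82×10⁻⁵ / 4.20×10⁻⁵ = 1.39×10⁻¹⁰ F.
C₂ = κ₂ε₀A/d₂ = 9.91 × 8.85×10⁻¹² × 8.82×10⁻⁵ / 4.01×10⁻⁵ = 1.93×10⁻¹⁰ F.
C = (1/C₁ + 1/C₂)⁻¹ = 8.09×10⁻¹¹ F.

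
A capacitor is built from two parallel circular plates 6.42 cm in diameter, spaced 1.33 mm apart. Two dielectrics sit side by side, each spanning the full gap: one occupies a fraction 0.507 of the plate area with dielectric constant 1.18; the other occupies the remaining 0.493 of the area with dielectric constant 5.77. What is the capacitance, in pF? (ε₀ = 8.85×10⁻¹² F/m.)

C ≈ 74.2 pF

A = π(6.42/2 cm)² = 3.24×10⁻³ m².
Side-by-side slabs ⇒ two capacitors in parallel, each spanning the full gap.
C₁ = κ₁ε₀A₁/d = 1.18 × 8.85×10⁻¹² × 1.64×10⁻³ / 1.33×10⁻³ = 1.29×10⁻¹¹ F.
C₂ = κ₂ε₀A₂/d = 5.77 × 8.85×10⁻¹² × 1.60×10⁻³ / 1.33×10⁻³ = 6.13×10⁻¹¹ F.
C = C₁ + C₂ = 7.42×10⁻¹¹ F.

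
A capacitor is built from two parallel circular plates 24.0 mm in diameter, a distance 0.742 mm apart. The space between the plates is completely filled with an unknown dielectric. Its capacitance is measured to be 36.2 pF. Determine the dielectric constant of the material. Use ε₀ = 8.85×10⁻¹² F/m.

A = π(24.0/2 mm)² = 4.52×10⁻⁴ m².
κ = Cd/(ε₀A) = 3.62×10⁻¹¹ × 7.42×10⁻⁴ / (8.85×10⁻¹² × 4.52×10⁻⁴) = 6.71.

κ ≈ 6.71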